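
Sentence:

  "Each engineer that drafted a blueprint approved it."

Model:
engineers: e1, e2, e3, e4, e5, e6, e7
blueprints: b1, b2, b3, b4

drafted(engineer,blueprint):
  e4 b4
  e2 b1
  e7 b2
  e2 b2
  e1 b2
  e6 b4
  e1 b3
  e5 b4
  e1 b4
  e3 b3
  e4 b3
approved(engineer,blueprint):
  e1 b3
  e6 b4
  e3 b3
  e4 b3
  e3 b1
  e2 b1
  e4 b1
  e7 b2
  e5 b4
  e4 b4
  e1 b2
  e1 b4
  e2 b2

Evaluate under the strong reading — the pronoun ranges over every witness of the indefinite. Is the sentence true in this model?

"it" takes "a blueprint" as antecedent — a donkey pronoun bound across the clause boundary.
Strong reading: for every (e,b) with drafted(e,b), approved(e,b).
Restrictor pairs: (e1,b2) ✓  (e1,b3) ✓  (e1,b4) ✓  (e2,b1) ✓  (e2,b2) ✓  (e3,b3) ✓  (e4,b3) ✓  (e4,b4) ✓  (e5,b4) ✓  (e6,b4) ✓  (e7,b2) ✓
Every restrictor pair satisfies the scope.

True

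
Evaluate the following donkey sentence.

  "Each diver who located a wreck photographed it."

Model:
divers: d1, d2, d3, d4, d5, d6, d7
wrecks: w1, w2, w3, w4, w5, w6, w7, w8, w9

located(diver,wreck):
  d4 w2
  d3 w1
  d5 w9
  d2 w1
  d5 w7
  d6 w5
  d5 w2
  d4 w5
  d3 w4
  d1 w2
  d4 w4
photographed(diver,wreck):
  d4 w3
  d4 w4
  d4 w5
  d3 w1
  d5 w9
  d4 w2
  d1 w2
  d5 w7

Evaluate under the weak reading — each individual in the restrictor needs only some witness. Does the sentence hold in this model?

False

"it" takes "a wreck" as antecedent — a donkey pronoun bound across the clause boundary.
Weak reading: every diver d with some located-wreck has at least one located-wreck w such that photographed(d,w).
Per diver: d1:✓  d2:✗  d3:✓  d4:✓  d5:✓  d6:✗
d2 has no witness among its located-wrecks.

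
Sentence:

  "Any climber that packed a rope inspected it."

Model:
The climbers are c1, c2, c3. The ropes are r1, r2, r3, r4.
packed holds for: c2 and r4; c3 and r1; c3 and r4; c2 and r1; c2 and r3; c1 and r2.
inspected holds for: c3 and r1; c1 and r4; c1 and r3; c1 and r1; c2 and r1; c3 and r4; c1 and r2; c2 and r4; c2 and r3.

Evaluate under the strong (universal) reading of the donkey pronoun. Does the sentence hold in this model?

"it" takes "a rope" as antecedent — a donkey pronoun bound across the clause boundary.
Strong reading: for every (c,r) with packed(c,r), inspected(c,r).
Restrictor pairs: (c1,r2) ✓  (c2,r1) ✓  (c2,r3) ✓  (c2,r4) ✓  (c3,r1) ✓  (c3,r4) ✓
Every restrictor pair satisfies the scope.

True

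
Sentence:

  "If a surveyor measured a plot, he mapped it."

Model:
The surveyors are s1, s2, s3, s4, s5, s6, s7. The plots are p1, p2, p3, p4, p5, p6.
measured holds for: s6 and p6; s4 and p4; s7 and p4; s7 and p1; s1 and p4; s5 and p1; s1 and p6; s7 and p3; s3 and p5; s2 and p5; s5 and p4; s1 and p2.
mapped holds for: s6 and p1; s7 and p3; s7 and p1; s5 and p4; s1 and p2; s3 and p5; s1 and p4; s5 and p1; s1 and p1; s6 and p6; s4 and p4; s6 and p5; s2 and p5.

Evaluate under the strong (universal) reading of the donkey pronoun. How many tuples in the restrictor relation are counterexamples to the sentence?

2

"it" takes "a plot" as antecedent — a donkey pronoun bound across the clause boundary.
Strong reading: for every (s,p) with measured(s,p), mapped(s,p).
Restrictor pairs: (s1,p2) ✓  (s1,p4) ✓  (s1,p6) ✗  (s2,p5) ✓  (s3,p5) ✓  (s4,p4) ✓  (s5,p1) ✓  (s5,p4) ✓  (s6,p6) ✓  (s7,p1) ✓  (s7,p3) ✓  (s7,p4) ✗
Counterexamples (restrictor pairs failing the scope): 2.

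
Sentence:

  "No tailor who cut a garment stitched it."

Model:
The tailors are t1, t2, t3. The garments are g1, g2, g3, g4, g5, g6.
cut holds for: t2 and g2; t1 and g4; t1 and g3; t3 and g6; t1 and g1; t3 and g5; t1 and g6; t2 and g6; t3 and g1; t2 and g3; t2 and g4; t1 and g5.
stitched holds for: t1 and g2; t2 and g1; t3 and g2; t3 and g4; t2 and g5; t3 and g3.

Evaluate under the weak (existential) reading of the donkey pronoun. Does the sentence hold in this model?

"it" takes "a garment" as antecedent — a donkey pronoun bound across the clause boundary.
Truth condition: for no (t,g) with cut(t,g) does stitched(t,g) hold.
Restrictor pairs — does the scope hold? (t1,g1):fails  (t1,g3):fails  (t1,g4):fails  (t1,g5):fails  (t1,g6):fails  (t2,g2):fails  (t2,g3):fails  (t2,g4):fails  (t2,g6):fails  (t3,g1):fails  (t3,g5):fails  (t3,g6):fails
Scope holds for no restrictor pair, so the sentence is true.

True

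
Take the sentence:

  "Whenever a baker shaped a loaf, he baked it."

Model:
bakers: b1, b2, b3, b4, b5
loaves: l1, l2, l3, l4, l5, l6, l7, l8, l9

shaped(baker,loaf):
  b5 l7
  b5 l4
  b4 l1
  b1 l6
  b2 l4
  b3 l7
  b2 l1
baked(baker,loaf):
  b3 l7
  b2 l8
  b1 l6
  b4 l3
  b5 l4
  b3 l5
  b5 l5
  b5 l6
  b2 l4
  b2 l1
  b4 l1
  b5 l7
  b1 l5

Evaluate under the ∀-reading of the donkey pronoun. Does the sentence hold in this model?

"it" takes "a loaf" as antecedent — a donkey pronoun bound across the clause boundary.
Strong reading: for every (b,l) with shaped(b,l), baked(b,l).
Restrictor pairs: (b1,l6) ✓  (b2,l1) ✓  (b2,l4) ✓  (b3,l7) ✓  (b4,l1) ✓  (b5,l4) ✓  (b5,l7) ✓
Every restrictor pair satisfies the scope.

True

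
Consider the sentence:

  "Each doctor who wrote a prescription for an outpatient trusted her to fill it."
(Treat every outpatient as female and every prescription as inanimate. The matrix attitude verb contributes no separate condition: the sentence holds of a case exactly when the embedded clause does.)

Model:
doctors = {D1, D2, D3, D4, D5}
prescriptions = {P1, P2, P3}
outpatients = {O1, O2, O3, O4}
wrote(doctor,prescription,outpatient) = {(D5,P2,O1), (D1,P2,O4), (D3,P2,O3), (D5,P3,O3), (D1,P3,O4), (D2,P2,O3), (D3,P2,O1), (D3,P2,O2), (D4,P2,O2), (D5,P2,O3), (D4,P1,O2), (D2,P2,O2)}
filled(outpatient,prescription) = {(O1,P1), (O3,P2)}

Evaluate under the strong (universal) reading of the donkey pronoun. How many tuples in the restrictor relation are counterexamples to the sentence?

"her" takes "an outpatient" as antecedent and "it" takes "a prescription"; both are donkey pronouns co-varying with the restrictor.
Strong reading: for every (d,p,o) with wrote(d,p,o), filled(o,p).
Restrictor triples: (D1,P2,O4)→filled(O4,P2) ✗  (D1,P3,O4)→filled(O4,P3) ✗  (D2,P2,O2)→filled(O2,P2) ✗  (D2,P2,O3)→filled(O3,P2) ✓  (D3,P2,O1)→filled(O1,P2) ✗  (D3,P2,O2)→filled(O2,P2) ✗  (D3,P2,O3)→filled(O3,P2) ✓  (D4,P1,O2)→filled(O2,P1) ✗  (D4,P2,O2)→filled(O2,P2) ✗  (D5,P2,O1)→filled(O1,P2) ✗  (D5,P2,O3)→filled(O3,P2) ✓  (D5,P3,O3)→filled(O3,P3) ✗
Counterexamples (restrictor triples failing the scope): 9.

9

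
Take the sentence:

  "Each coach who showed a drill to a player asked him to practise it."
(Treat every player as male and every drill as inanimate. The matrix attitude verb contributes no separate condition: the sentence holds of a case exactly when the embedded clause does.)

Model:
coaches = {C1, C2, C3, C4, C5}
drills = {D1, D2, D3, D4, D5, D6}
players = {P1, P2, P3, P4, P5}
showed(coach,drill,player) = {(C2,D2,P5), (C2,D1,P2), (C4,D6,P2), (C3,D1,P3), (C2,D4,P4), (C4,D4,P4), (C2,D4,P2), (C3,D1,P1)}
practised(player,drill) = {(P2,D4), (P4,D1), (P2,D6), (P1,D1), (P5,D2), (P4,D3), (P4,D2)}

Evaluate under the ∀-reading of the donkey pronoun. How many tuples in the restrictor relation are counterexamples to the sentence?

"him" takes "a player" as antecedent and "it" takes "a drill"; both are donkey pronouns co-varying with the restrictor.
Strong reading: for every (c,d,p) with showed(c,d,p), practised(p,d).
Restrictor triples: (C2,D1,P2)→practised(P2,D1) ✗  (C2,D2,P5)→practised(P5,D2) ✓  (C2,D4,P2)→practised(P2,D4) ✓  (C2,D4,P4)→practised(P4,D4) ✗  (C3,D1,P1)→practised(P1,D1) ✓  (C3,D1,P3)→practised(P3,D1) ✗  (C4,D4,P4)→practised(P4,D4) ✗  (C4,D6,P2)→practised(P2,D6) ✓
Counterexamples (restrictor triples failing the scope): 4.

4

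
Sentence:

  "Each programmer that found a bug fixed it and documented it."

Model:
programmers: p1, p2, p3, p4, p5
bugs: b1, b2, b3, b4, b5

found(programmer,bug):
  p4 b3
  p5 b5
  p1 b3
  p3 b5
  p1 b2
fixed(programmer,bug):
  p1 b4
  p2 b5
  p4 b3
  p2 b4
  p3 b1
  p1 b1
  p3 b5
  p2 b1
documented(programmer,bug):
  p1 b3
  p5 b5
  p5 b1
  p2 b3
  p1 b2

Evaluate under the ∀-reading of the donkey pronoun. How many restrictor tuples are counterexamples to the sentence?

5

"it" takes "a bug" as antecedent — a donkey pronoun bound across the clause boundary.
Strong reading: for every (p,b) with found(p,b), fixed(p,b) ∧ documented(p,b).
Restrictor pairs: (p1,b2) ✗  (p1,b3) ✗  (p3,b5) ✗  (p4,b3) ✗  (p5,b5) ✗
Counterexamples (restrictor pairs failing the scope): 5.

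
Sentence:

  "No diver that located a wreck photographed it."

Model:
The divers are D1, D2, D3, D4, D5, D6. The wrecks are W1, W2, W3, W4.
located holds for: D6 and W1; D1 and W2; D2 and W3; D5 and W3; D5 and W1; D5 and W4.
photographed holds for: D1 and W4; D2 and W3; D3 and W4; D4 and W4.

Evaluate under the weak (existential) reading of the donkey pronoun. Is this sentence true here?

"it" takes "a wreck" as antecedent — a donkey pronoun bound across the clause boundary.
Truth condition: for no (d,w) with located(d,w) does photographed(d,w) hold.
Restrictor pairs — does the scope hold? (D1,W2):fails  (D2,W3):holds  (D5,W1):fails  (D5,W3):fails  (D5,W4):fails  (D6,W1):fails
Scope holds for 1 pair(s), so the sentence is false.

False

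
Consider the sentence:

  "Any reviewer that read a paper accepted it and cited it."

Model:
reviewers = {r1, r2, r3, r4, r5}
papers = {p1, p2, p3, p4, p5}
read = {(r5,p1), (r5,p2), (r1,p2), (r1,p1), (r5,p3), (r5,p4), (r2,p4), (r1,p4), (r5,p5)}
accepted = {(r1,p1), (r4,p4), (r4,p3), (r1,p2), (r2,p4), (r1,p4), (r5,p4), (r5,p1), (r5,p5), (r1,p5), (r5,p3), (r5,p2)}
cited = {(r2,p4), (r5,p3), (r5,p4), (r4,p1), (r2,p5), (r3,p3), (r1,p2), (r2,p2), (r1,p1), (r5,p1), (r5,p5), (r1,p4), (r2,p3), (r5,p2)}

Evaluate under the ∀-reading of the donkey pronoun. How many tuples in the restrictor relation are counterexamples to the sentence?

"it" takes "a paper" as antecedent — a donkey pronoun bound across the clause boundary.
Strong reading: for every (r,p) with read(r,p), accepted(r,p) ∧ cited(r,p).
Restrictor pairs: (r1,p1) ✓  (r1,p2) ✓  (r1,p4) ✓  (r2,p4) ✓  (r5,p1) ✓  (r5,p2) ✓  (r5,p3) ✓  (r5,p4) ✓  (r5,p5) ✓
Counterexamples (restrictor pairs failing the scope): 0.

0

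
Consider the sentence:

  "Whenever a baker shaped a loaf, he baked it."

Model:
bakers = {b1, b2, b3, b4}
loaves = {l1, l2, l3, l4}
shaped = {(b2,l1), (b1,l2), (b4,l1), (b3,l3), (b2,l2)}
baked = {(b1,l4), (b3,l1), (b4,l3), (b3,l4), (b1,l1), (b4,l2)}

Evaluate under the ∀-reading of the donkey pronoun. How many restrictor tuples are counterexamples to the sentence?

5

"it" takes "a loaf" as antecedent — a donkey pronoun bound across the clause boundary.
Strong reading: for every (b,l) with shaped(b,l), baked(b,l).
Restrictor pairs: (b1,l2) ✗  (b2,l1) ✗  (b2,l2) ✗  (b3,l3) ✗  (b4,l1) ✗
Counterexamples (restrictor pairs failing the scope): 5.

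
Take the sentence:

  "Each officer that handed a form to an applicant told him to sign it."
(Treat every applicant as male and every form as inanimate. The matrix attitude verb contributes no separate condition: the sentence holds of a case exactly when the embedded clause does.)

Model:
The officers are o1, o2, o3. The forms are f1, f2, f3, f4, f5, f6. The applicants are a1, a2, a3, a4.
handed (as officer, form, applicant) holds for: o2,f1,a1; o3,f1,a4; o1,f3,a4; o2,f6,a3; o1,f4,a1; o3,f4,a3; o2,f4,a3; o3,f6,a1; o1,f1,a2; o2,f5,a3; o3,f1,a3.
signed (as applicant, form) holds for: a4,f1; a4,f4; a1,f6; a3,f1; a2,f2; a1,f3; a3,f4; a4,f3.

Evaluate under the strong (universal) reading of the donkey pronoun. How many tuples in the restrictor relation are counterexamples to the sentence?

"him" takes "an applicant" as antecedent and "it" takes "a form"; both are donkey pronouns co-varying with the restrictor.
Strong reading: for every (o,f,a) with handed(o,f,a), signed(a,f).
Restrictor triples: (o1,f1,a2)→signed(a2,f1) ✗  (o1,f3,a4)→signed(a4,f3) ✓  (o1,f4,a1)→signed(a1,f4) ✗  (o2,f1,a1)→signed(a1,f1) ✗  (o2,f4,a3)→signed(a3,f4) ✓  (o2,f5,a3)→signed(a3,f5) ✗  (o2,f6,a3)→signed(a3,f6) ✗  (o3,f1,a3)→signed(a3,f1) ✓  (o3,f1,a4)→signed(a4,f1) ✓  (o3,f4,a3)→signed(a3,f4) ✓  (o3,f6,a1)→signed(a1,f6) ✓
Counterexamples (restrictor triples failing the scope): 5.

5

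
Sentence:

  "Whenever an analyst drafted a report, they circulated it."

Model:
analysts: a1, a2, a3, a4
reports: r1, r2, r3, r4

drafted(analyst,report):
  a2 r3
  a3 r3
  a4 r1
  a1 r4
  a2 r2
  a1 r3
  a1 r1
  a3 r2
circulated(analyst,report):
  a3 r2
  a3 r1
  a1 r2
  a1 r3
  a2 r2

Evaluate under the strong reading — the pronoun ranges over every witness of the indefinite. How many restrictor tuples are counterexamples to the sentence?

"it" takes "a report" as antecedent — a donkey pronoun bound across the clause boundary.
Strong reading: for every (a,r) with drafted(a,r), circulated(a,r).
Restrictor pairs: (a1,r1) ✗  (a1,r3) ✓  (a1,r4) ✗  (a2,r2) ✓  (a2,r3) ✗  (a3,r2) ✓  (a3,r3) ✗  (a4,r1) ✗
Counterexamples (restrictor pairs failing the scope): 5.

5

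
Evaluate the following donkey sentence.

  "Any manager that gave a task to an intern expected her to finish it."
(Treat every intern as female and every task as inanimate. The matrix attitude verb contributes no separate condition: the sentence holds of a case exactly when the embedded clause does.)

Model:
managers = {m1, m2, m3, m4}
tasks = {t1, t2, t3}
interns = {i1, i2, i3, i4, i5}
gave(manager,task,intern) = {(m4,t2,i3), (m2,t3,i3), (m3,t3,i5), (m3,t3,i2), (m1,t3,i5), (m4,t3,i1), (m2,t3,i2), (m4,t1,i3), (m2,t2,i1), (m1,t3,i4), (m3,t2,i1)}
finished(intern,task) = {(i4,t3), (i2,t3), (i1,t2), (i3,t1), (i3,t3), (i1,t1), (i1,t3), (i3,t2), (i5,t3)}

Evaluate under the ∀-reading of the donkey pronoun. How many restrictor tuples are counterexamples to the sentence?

0

"her" takes "an intern" as antecedent and "it" takes "a task"; both are donkey pronouns co-varying with the restrictor.
Strong reading: for every (m,t,i) with gave(m,t,i), finished(i,t).
Restrictor triples: (m1,t3,i4)→finished(i4,t3) ✓  (m1,t3,i5)→finished(i5,t3) ✓  (m2,t2,i1)→finished(i1,t2) ✓  (m2,t3,i2)→finished(i2,t3) ✓  (m2,t3,i3)→finished(i3,t3) ✓  (m3,t2,i1)→finished(i1,t2) ✓  (m3,t3,i2)→finished(i2,t3) ✓  (m3,t3,i5)→finished(i5,t3) ✓  (m4,t1,i3)→finished(i3,t1) ✓  (m4,t2,i3)→finished(i3,t2) ✓  (m4,t3,i1)→finished(i1,t3) ✓
Counterexamples (restrictor triples failing the scope): 0.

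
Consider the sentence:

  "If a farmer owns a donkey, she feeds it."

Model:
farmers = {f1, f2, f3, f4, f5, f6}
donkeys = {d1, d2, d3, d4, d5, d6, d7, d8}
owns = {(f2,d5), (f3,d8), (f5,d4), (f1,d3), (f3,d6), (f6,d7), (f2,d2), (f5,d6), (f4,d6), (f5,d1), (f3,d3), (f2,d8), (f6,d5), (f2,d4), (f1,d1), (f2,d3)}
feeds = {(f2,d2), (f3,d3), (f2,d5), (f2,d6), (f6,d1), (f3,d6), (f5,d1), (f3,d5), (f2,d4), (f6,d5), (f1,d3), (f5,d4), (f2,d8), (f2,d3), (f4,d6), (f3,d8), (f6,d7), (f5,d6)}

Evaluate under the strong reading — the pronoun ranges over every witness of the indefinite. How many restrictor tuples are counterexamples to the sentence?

"it" takes "a donkey" as antecedent — a donkey pronoun bound across the clause boundary.
Strong reading: for every (f,d) with owns(f,d), feeds(f,d).
Restrictor pairs: (f1,d1) ✗  (f1,d3) ✓  (f2,d2) ✓  (f2,d3) ✓  (f2,d4) ✓  (f2,d5) ✓  (f2,d8) ✓  (f3,d3) ✓  (f3,d6) ✓  (f3,d8) ✓  (f4,d6) ✓  (f5,d1) ✓  (f5,d4) ✓  (f5,d6) ✓  (f6,d5) ✓  (f6,d7) ✓
Counterexamples (restrictor pairs failing the scope): 1.

1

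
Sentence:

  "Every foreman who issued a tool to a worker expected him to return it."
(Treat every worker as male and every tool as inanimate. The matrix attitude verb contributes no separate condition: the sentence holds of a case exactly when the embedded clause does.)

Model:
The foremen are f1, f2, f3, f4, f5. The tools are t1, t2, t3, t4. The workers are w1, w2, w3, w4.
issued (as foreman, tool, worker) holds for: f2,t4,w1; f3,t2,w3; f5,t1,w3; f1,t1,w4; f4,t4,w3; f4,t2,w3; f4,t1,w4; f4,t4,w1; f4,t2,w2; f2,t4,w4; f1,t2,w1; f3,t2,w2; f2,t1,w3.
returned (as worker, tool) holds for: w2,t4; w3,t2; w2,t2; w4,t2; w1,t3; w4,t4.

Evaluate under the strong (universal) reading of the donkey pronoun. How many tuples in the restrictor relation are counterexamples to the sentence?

"him" takes "a worker" as antecedent and "it" takes "a tool"; both are donkey pronouns co-varying with the restrictor.
Strong reading: for every (f,t,w) with issued(f,t,w), returned(w,t).
Restrictor triples: (f1,t1,w4)→returned(w4,t1) ✗  (f1,t2,w1)→returned(w1,t2) ✗  (f2,t1,w3)→returned(w3,t1) ✗  (f2,t4,w1)→returned(w1,t4) ✗  (f2,t4,w4)→returned(w4,t4) ✓  (f3,t2,w2)→returned(w2,t2) ✓  (f3,t2,w3)→returned(w3,t2) ✓  (f4,t1,w4)→returned(w4,t1) ✗  (f4,t2,w2)→returned(w2,t2) ✓  (f4,t2,w3)→returned(w3,t2) ✓  (f4,t4,w1)→returned(w1,t4) ✗  (f4,t4,w3)→returned(w3,t4) ✗  (f5,t1,w3)→returned(w3,t1) ✗
Counterexamples (restrictor triples failing the scope): 8.

8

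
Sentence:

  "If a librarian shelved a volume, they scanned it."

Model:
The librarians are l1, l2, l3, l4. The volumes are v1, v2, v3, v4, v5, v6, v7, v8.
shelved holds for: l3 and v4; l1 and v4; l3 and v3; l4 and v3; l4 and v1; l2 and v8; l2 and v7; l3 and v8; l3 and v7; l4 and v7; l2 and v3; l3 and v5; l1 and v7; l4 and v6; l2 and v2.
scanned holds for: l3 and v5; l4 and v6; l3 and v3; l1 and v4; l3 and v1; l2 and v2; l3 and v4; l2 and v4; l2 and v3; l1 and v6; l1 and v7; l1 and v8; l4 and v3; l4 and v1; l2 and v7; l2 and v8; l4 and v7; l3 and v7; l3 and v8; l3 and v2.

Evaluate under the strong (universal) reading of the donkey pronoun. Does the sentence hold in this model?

"it" takes "a volume" as antecedent — a donkey pronoun bound across the clause boundary.
Strong reading: for every (l,v) with shelved(l,v), scanned(l,v).
Restrictor pairs: (l1,v4) ✓  (l1,v7) ✓  (l2,v2) ✓  (l2,v3) ✓  (l2,v7) ✓  (l2,v8) ✓  (l3,v3) ✓  (l3,v4) ✓  (l3,v5) ✓  (l3,v7) ✓  (l3,v8) ✓  (l4,v1) ✓  (l4,v3) ✓  (l4,v6) ✓  (l4,v7) ✓
Every restrictor pair satisfies the scope.

True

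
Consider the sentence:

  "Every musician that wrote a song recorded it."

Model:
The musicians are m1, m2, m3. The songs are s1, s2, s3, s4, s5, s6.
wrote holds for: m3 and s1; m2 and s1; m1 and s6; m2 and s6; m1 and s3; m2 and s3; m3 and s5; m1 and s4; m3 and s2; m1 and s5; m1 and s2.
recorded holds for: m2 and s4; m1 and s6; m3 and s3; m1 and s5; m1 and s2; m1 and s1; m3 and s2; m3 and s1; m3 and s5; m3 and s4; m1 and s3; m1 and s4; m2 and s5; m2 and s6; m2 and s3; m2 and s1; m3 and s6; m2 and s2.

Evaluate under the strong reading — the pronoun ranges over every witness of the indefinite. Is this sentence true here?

"it" takes "a song" as antecedent — a donkey pronoun bound across the clause boundary.
Strong reading: for every (m,s) with wrote(m,s), recorded(m,s).
Restrictor pairs: (m1,s2) ✓  (m1,s3) ✓  (m1,s4) ✓  (m1,s5) ✓  (m1,s6) ✓  (m2,s1) ✓  (m2,s3) ✓  (m2,s6) ✓  (m3,s1) ✓  (m3,s2) ✓  (m3,s5) ✓
Every restrictor pair satisfies the scope.

True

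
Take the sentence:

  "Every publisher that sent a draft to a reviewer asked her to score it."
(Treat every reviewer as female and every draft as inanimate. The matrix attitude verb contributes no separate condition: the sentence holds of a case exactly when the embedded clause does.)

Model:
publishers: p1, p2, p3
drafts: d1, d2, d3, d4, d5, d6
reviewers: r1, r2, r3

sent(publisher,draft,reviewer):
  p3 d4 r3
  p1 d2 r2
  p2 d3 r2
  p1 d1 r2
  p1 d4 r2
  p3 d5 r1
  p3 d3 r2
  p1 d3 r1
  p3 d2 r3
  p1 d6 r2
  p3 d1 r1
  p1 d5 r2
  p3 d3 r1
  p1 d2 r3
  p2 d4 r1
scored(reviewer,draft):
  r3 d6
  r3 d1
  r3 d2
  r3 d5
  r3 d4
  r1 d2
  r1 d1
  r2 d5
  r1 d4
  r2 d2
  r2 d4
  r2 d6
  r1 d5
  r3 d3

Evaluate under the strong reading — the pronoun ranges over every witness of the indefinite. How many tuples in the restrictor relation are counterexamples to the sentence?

5

"her" takes "a reviewer" as antecedent and "it" takes "a draft"; both are donkey pronouns co-varying with the restrictor.
Strong reading: for every (p,d,r) with sent(p,d,r), scored(r,d).
Restrictor triples: (p1,d1,r2)→scored(r2,d1) ✗  (p1,d2,r2)→scored(r2,d2) ✓  (p1,d2,r3)→scored(r3,d2) ✓  (p1,d3,r1)→scored(r1,d3) ✗  (p1,d4,r2)→scored(r2,d4) ✓  (p1,d5,r2)→scored(r2,d5) ✓  (p1,d6,r2)→scored(r2,d6) ✓  (p2,d3,r2)→scored(r2,d3) ✗  (p2,d4,r1)→scored(r1,d4) ✓  (p3,d1,r1)→scored(r1,d1) ✓  (p3,d2,r3)→scored(r3,d2) ✓  (p3,d3,r1)→scored(r1,d3) ✗  (p3,d3,r2)→scored(r2,d3) ✗  (p3,d4,r3)→scored(r3,d4) ✓  (p3,d5,r1)→scored(r1,d5) ✓
Counterexamples (restrictor triples failing the scope): 5.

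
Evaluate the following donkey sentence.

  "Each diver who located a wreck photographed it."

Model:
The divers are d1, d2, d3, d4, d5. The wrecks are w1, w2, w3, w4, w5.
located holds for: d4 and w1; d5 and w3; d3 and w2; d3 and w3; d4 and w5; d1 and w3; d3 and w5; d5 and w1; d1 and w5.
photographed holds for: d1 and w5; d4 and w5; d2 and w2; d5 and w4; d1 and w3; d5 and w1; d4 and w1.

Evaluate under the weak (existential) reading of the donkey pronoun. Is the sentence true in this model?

False

"it" takes "a wreck" as antecedent — a donkey pronoun bound across the clause boundary.
Weak reading: every diver d with some located-wreck has at least one located-wreck w such that photographed(d,w).
Per diver: d1:✓  d3:✗  d4:✓  d5:✓
d3 has no witness among its located-wrecks.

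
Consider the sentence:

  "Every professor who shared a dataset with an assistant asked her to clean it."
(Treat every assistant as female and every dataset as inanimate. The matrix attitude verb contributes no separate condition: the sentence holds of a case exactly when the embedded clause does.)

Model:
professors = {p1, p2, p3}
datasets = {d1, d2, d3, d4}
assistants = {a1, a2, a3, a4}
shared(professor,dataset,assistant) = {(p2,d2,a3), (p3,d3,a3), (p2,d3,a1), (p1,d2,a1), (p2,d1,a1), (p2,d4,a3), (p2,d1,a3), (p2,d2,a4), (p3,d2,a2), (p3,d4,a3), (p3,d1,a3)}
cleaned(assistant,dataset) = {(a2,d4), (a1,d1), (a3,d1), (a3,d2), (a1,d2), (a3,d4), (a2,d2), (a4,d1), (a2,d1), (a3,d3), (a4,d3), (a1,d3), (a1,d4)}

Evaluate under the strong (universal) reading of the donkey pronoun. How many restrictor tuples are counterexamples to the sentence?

"her" takes "an assistant" as antecedent and "it" takes "a dataset"; both are donkey pronouns co-varying with the restrictor.
Strong reading: for every (p,d,a) with shared(p,d,a), cleaned(a,d).
Restrictor triples: (p1,d2,a1)→cleaned(a1,d2) ✓  (p2,d1,a1)→cleaned(a1,d1) ✓  (p2,d1,a3)→cleaned(a3,d1) ✓  (p2,d2,a3)→cleaned(a3,d2) ✓  (p2,d2,a4)→cleaned(a4,d2) ✗  (p2,d3,a1)→cleaned(a1,d3) ✓  (p2,d4,a3)→cleaned(a3,d4) ✓  (p3,d1,a3)→cleaned(a3,d1) ✓  (p3,d2,a2)→cleaned(a2,d2) ✓  (p3,d3,a3)→cleaned(a3,d3) ✓  (p3,d4,a3)→cleaned(a3,d4) ✓
Counterexamples (restrictor triples failing the scope): 1.

1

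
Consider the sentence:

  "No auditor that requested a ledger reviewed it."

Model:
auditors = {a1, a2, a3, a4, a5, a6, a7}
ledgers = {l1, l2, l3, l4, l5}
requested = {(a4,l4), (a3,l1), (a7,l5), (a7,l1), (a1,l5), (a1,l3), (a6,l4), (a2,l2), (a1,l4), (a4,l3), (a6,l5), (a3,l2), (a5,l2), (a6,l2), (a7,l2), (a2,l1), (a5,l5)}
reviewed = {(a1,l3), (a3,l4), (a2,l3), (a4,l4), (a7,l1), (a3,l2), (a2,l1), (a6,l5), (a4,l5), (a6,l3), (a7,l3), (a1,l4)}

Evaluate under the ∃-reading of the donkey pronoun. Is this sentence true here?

False

"it" takes "a ledger" as antecedent — a donkey pronoun bound across the clause boundary.
Truth condition: for no (a,l) with requested(a,l) does reviewed(a,l) hold.
Restrictor pairs — does the scope hold? (a1,l3):holds  (a1,l4):holds  (a1,l5):fails  (a2,l1):holds  (a2,l2):fails  (a3,l1):fails  (a3,l2):holds  (a4,l3):fails  (a4,l4):holds  (a5,l2):fails  (a5,l5):fails  (a6,l2):fails  (a6,l4):fails  (a6,l5):holds  (a7,l1):holds  (a7,l2):fails  (a7,l5):fails
Scope holds for 7 pair(s), so the sentence is false.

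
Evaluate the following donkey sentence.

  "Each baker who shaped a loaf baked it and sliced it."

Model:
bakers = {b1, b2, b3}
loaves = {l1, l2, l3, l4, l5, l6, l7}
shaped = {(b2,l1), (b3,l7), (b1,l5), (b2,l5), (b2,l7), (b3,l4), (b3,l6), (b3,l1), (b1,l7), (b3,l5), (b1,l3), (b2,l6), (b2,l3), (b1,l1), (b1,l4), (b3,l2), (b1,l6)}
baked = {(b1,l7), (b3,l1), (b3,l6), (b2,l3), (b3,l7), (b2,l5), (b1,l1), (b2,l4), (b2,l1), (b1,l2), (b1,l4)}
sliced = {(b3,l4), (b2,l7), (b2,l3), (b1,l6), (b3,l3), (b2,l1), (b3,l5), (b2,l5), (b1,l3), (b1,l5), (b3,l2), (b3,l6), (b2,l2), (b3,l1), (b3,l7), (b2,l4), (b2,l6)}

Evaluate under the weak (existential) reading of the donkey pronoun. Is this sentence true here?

"it" takes "a loaf" as antecedent — a donkey pronoun bound across the clause boundary.
Weak reading: every baker b with some shaped-loaf has at least one shaped-loaf l such that baked(b,l) ∧ sliced(b,l).
Per baker: b1:✗  b2:✓  b3:✓
b1 has no witness among its shaped-loaves.

False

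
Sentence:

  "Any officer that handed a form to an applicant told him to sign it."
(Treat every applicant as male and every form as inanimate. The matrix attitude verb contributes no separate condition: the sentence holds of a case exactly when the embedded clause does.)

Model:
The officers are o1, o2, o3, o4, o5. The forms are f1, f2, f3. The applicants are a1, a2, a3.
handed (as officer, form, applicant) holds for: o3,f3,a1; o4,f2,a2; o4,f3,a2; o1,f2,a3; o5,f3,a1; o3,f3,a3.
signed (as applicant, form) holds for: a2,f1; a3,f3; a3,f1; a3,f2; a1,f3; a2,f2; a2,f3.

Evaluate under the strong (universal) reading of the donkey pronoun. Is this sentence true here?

True

"him" takes "an applicant" as antecedent and "it" takes "a form"; both are donkey pronouns co-varying with the restrictor.
Strong reading: for every (o,f,a) with handed(o,f,a), signed(a,f).
Restrictor triples: (o1,f2,a3)→signed(a3,f2) ✓  (o3,f3,a1)→signed(a1,f3) ✓  (o3,f3,a3)→signed(a3,f3) ✓  (o4,f2,a2)→signed(a2,f2) ✓  (o4,f3,a2)→signed(a2,f3) ✓  (o5,f3,a1)→signed(a1,f3) ✓
Every restrictor triple satisfies the scope.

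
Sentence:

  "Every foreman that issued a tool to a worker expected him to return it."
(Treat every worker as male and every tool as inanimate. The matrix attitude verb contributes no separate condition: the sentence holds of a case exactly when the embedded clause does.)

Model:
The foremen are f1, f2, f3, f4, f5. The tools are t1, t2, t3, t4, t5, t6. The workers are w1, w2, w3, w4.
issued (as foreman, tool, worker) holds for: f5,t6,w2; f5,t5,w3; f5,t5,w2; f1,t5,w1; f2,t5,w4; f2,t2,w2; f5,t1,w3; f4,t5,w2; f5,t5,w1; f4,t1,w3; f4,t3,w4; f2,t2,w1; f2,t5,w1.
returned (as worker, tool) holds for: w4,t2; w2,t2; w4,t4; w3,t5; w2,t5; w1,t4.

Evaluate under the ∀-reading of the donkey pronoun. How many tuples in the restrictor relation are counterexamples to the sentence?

"him" takes "a worker" as antecedent and "it" takes "a tool"; both are donkey pronouns co-varying with the restrictor.
Strong reading: for every (f,t,w) with issued(f,t,w), returned(w,t).
Restrictor triples: (f1,t5,w1)→returned(w1,t5) ✗  (f2,t2,w1)→returned(w1,t2) ✗  (f2,t2,w2)→returned(w2,t2) ✓  (f2,t5,w1)→returned(w1,t5) ✗  (f2,t5,w4)→returned(w4,t5) ✗  (f4,t1,w3)→returned(w3,t1) ✗  (f4,t3,w4)→returned(w4,t3) ✗  (f4,t5,w2)→returned(w2,t5) ✓  (f5,t1,w3)→returned(w3,t1) ✗  (f5,t5,w1)→returned(w1,t5) ✗  (f5,t5,w2)→returned(w2,t5) ✓  (f5,t5,w3)→returned(w3,t5) ✓  (f5,t6,w2)→returned(w2,t6) ✗
Counterexamples (restrictor triples failing the scope): 9.

9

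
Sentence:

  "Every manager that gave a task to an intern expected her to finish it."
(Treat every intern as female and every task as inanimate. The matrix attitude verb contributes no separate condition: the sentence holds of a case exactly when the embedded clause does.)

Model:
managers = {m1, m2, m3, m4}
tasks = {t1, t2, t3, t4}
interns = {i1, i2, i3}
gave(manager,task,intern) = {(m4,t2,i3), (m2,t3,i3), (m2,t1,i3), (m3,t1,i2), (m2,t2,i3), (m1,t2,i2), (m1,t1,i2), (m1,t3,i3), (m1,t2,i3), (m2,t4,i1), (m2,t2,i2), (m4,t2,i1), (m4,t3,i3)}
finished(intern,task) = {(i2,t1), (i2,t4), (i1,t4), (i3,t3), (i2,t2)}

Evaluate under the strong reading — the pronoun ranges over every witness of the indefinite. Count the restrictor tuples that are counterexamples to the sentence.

5

"her" takes "an intern" as antecedent and "it" takes "a task"; both are donkey pronouns co-varying with the restrictor.
Strong reading: for every (m,t,i) with gave(m,t,i), finished(i,t).
Restrictor triples: (m1,t1,i2)→finished(i2,t1) ✓  (m1,t2,i2)→finished(i2,t2) ✓  (m1,t2,i3)→finished(i3,t2) ✗  (m1,t3,i3)→finished(i3,t3) ✓  (m2,t1,i3)→finished(i3,t1) ✗  (m2,t2,i2)→finished(i2,t2) ✓  (m2,t2,i3)→finished(i3,t2) ✗  (m2,t3,i3)→finished(i3,t3) ✓  (m2,t4,i1)→finished(i1,t4) ✓  (m3,t1,i2)→finished(i2,t1) ✓  (m4,t2,i1)→finished(i1,t2) ✗  (m4,t2,i3)→finished(i3,t2) ✗  (m4,t3,i3)→finished(i3,t3) ✓
Counterexamples (restrictor triples failing the scope): 5.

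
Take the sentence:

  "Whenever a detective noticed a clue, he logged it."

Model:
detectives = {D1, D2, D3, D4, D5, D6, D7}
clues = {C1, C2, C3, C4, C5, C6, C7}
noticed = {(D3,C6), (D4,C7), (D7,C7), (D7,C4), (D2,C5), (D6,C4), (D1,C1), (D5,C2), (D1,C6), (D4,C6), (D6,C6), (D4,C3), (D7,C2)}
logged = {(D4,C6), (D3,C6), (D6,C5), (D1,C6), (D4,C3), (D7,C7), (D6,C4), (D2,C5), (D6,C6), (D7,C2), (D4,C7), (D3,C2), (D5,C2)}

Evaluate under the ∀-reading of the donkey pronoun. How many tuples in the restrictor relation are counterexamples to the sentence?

2

"it" takes "a clue" as antecedent — a donkey pronoun bound across the clause boundary.
Strong reading: for every (d,c) with noticed(d,c), logged(d,c).
Restrictor pairs: (D1,C1) ✗  (D1,C6) ✓  (D2,C5) ✓  (D3,C6) ✓  (D4,C3) ✓  (D4,C6) ✓  (D4,C7) ✓  (D5,C2) ✓  (D6,C4) ✓  (D6,C6) ✓  (D7,C2) ✓  (D7,C4) ✗  (D7,C7) ✓
Counterexamples (restrictor pairs failing the scope): 2.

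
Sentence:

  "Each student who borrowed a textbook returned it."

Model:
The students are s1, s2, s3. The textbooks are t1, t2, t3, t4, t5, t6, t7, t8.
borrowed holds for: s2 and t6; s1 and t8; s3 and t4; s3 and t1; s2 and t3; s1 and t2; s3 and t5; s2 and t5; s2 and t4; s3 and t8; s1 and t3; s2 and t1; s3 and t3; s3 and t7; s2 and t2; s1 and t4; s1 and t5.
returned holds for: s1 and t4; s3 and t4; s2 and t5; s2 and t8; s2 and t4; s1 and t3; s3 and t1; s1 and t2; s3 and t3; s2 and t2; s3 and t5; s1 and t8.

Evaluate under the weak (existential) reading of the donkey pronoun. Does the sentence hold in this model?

True

"it" takes "a textbook" as antecedent — a donkey pronoun bound across the clause boundary.
Weak reading: every student s with some borrowed-textbook has at least one borrowed-textbook t such that returned(s,t).
Per student: s1:✓  s2:✓  s3:✓
Every student in the restrictor has a witness.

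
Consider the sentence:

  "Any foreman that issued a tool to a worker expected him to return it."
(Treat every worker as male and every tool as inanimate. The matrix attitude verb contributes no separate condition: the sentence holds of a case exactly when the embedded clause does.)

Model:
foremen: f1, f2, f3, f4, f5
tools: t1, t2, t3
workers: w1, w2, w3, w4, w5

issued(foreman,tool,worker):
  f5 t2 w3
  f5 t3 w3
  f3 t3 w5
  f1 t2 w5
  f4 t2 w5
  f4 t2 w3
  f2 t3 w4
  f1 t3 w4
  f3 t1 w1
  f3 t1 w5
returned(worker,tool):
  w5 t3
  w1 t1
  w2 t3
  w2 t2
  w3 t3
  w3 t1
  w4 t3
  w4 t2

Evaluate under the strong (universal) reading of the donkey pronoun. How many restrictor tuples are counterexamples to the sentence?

5

"him" takes "a worker" as antecedent and "it" takes "a tool"; both are donkey pronouns co-varying with the restrictor.
Strong reading: for every (f,t,w) with issued(f,t,w), returned(w,t).
Restrictor triples: (f1,t2,w5)→returned(w5,t2) ✗  (f1,t3,w4)→returned(w4,t3) ✓  (f2,t3,w4)→returned(w4,t3) ✓  (f3,t1,w1)→returned(w1,t1) ✓  (f3,t1,w5)→returned(w5,t1) ✗  (f3,t3,w5)→returned(w5,t3) ✓  (f4,t2,w3)→returned(w3,t2) ✗  (f4,t2,w5)→returned(w5,t2) ✗  (f5,t2,w3)→returned(w3,t2) ✗  (f5,t3,w3)→returned(w3,t3) ✓
Counterexamples (restrictor triples failing the scope): 5.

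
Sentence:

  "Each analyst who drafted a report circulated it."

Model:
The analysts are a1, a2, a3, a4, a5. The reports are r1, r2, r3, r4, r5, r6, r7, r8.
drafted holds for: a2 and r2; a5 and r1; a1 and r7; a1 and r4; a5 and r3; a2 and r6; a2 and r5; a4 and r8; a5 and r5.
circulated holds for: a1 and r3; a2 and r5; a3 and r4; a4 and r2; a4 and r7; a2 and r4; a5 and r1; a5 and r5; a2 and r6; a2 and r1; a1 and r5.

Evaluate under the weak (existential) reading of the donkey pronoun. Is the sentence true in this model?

False

"it" takes "a report" as antecedent — a donkey pronoun bound across the clause boundary.
Weak reading: every analyst a with some drafted-report has at least one drafted-report r such that circulated(a,r).
Per analyst: a1:✗  a2:✓  a4:✗  a5:✓
a1 has no witness among its drafted-reports.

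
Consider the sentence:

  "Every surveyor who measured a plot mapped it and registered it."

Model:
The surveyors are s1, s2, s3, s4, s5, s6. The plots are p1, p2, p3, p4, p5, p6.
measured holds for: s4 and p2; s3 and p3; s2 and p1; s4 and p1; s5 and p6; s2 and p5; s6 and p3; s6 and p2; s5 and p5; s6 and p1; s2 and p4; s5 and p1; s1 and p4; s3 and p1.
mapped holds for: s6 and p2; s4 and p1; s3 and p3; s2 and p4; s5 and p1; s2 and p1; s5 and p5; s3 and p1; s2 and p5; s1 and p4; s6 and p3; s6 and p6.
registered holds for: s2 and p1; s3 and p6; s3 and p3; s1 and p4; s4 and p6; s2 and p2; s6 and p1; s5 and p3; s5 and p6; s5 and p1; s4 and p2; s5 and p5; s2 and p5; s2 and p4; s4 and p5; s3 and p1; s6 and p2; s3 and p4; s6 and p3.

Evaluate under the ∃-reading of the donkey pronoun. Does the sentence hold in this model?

"it" takes "a plot" as antecedent — a donkey pronoun bound across the clause boundary.
Weak reading: every surveyor s with some measured-plot has at least one measured-plot p such that mapped(s,p) ∧ registered(s,p).
Per surveyor: s1:✓  s2:✓  s3:✓  s4:✗  s5:✓  s6:✓
s4 has no witness among its measured-plots.

False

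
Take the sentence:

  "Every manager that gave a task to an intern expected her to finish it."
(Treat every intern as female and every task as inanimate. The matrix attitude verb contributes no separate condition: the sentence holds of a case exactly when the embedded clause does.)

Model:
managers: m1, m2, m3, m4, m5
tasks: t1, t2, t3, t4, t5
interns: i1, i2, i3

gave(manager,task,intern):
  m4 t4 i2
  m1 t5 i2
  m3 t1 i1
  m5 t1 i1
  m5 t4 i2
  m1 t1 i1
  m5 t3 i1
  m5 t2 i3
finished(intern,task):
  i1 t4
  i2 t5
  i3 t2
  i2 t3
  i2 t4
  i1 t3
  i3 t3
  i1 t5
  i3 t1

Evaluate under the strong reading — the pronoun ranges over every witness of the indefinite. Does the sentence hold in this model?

"her" takes "an intern" as antecedent and "it" takes "a task"; both are donkey pronouns co-varying with the restrictor.
Strong reading: for every (m,t,i) with gave(m,t,i), finished(i,t).
Restrictor triples: (m1,t1,i1)→finished(i1,t1) ✗  (m1,t5,i2)→finished(i2,t5) ✓  (m3,t1,i1)→finished(i1,t1) ✗  (m4,t4,i2)→finished(i2,t4) ✓  (m5,t1,i1)→finished(i1,t1) ✗  (m5,t2,i3)→finished(i3,t2) ✓  (m5,t3,i1)→finished(i1,t3) ✓  (m5,t4,i2)→finished(i2,t4) ✓
Counterexample: (m1,t1,i1) — finished(i1,t1) does not hold.

False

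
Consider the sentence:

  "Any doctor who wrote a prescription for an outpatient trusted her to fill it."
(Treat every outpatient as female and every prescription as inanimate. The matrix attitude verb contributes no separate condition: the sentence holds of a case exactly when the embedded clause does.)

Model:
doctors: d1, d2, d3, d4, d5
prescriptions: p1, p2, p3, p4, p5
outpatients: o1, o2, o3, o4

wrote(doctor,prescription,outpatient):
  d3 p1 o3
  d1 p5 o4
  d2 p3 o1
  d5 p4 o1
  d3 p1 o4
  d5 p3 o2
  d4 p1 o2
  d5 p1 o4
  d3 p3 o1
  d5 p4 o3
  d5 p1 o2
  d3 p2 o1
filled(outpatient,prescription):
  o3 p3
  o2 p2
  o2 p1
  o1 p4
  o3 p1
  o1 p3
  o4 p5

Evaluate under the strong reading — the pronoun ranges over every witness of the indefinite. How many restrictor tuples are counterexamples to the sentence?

"her" takes "an outpatient" as antecedent and "it" takes "a prescription"; both are donkey pronouns co-varying with the restrictor.
Strong reading: for every (d,p,o) with wrote(d,p,o), filled(o,p).
Restrictor triples: (d1,p5,o4)→filled(o4,p5) ✓  (d2,p3,o1)→filled(o1,p3) ✓  (d3,p1,o3)→filled(o3,p1) ✓  (d3,p1,o4)→filled(o4,p1) ✗  (d3,p2,o1)→filled(o1,p2) ✗  (d3,p3,o1)→filled(o1,p3) ✓  (d4,p1,o2)→filled(o2,p1) ✓  (d5,p1,o2)→filled(o2,p1) ✓  (d5,p1,o4)→filled(o4,p1) ✗  (d5,p3,o2)→filled(o2,p3) ✗  (d5,p4,o1)→filled(o1,p4) ✓  (d5,p4,o3)→filled(o3,p4) ✗
Counterexamples (restrictor triples failing the scope): 5.

5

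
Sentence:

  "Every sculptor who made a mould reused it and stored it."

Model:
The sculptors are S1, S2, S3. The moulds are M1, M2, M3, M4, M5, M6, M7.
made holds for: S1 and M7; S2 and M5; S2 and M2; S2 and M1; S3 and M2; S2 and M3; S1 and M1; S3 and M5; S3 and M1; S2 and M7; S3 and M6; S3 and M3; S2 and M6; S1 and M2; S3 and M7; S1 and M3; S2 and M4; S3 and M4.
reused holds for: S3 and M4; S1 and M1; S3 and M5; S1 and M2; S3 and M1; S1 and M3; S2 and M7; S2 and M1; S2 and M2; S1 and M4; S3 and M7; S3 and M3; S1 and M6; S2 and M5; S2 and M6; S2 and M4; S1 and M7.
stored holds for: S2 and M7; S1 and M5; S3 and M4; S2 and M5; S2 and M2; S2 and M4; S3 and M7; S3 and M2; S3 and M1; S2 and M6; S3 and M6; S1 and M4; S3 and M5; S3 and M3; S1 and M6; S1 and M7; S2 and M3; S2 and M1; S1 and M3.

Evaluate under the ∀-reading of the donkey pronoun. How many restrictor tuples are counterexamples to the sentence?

5

"it" takes "a mould" as antecedent — a donkey pronoun bound across the clause boundary.
Strong reading: for every (s,m) with made(s,m), reused(s,m) ∧ stored(s,m).
Restrictor pairs: (S1,M1) ✗  (S1,M2) ✗  (S1,M3) ✓  (S1,M7) ✓  (S2,M1) ✓  (S2,M2) ✓  (S2,M3) ✗  (S2,M4) ✓  (S2,M5) ✓  (S2,M6) ✓  (S2,M7) ✓  (S3,M1) ✓  (S3,M2) ✗  (S3,M3) ✓  (S3,M4) ✓  (S3,M5) ✓  (S3,M6) ✗  (S3,M7) ✓
Counterexamples (restrictor pairs failing the scope): 5.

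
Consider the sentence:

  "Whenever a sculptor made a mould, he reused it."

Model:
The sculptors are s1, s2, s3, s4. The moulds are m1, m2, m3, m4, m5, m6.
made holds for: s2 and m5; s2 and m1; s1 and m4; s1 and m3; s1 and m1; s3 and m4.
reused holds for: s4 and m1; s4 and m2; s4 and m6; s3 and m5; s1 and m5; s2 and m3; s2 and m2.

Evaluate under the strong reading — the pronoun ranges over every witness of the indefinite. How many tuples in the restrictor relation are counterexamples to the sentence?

6

"it" takes "a mould" as antecedent — a donkey pronoun bound across the clause boundary.
Strong reading: for every (s,m) with made(s,m), reused(s,m).
Restrictor pairs: (s1,m1) ✗  (s1,m3) ✗  (s1,m4) ✗  (s2,m1) ✗  (s2,m5) ✗  (s3,m4) ✗
Counterexamples (restrictor pairs failing the scope): 6.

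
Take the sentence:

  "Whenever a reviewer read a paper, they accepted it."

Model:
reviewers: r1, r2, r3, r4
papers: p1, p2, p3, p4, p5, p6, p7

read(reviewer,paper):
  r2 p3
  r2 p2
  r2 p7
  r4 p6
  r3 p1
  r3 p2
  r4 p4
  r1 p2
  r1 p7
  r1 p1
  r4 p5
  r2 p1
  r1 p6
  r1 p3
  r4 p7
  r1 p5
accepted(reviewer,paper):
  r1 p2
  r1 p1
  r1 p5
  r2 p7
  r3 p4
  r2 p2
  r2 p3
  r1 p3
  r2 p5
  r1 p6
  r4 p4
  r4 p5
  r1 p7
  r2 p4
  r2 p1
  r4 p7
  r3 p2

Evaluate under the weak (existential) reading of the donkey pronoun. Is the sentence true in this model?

"it" takes "a paper" as antecedent — a donkey pronoun bound across the clause boundary.
Weak reading: every reviewer r with some read-paper has at least one read-paper p such that accepted(r,p).
Per reviewer: r1:✓  r2:✓  r3:✓  r4:✓
Every reviewer in the restrictor has a witness.

True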